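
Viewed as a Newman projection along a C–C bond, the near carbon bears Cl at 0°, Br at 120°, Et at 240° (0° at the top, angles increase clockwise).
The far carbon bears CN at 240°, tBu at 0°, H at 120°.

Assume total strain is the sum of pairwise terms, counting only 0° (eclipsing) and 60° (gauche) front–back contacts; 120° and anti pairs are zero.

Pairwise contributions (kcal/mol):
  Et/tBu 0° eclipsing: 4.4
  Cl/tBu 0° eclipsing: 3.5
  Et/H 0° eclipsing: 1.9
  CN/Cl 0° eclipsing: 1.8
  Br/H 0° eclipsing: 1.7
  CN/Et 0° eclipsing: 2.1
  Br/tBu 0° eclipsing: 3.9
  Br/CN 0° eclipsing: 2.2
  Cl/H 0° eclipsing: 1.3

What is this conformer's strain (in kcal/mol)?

This conformer (eclipsed): Cl(0°)/tBu(0°) eclipsed 3.5; Br(120°)/H(120°) eclipsed 1.7; Et(240°)/CN(240°) eclipsed 2.1 → 7.3 kcal/mol.

7.3 kcal/mol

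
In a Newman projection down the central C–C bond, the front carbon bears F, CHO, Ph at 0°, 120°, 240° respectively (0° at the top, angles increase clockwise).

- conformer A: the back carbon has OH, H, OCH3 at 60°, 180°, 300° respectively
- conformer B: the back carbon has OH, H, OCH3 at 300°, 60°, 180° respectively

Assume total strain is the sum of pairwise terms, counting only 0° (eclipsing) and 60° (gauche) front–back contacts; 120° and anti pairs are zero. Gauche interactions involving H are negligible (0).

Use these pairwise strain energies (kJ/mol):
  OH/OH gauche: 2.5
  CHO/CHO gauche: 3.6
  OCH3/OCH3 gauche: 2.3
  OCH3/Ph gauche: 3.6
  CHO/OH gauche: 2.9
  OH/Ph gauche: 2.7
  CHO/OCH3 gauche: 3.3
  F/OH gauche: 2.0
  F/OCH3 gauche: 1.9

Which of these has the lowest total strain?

A

A (staggered): F–OH gauche, F–OCH3 gauche, CHO–OH gauche, Ph–OCH3 gauche; 2.0 + 1.9 + 2.9 + 3.6 = 10.4 kJ/mol.
B (staggered): F–OH gauche, CHO–OCH3 gauche, Ph–OH gauche, Ph–OCH3 gauche; 2.0 + 3.3 + 2.7 + 3.6 = 11.6 kJ/mol.
A has the lowest total (10.4 kJ/mol).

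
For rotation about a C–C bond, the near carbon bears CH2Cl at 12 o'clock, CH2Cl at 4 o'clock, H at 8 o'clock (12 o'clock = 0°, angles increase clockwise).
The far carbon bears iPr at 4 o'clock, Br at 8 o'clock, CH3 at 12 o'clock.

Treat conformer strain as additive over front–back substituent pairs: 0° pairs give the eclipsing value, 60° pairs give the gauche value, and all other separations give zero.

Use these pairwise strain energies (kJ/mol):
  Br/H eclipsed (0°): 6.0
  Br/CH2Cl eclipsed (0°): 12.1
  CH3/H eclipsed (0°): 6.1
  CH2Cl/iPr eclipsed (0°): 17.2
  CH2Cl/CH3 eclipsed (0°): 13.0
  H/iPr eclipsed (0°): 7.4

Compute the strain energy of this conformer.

This conformer (eclipsed): CH2Cl(0°)/CH3(0°) eclipsed 13.0; CH2Cl(120°)/iPr(120°) eclipsed 17.2; H(240°)/Br(240°) eclipsed 6.0 → 36.2 kJ/mol.

36.2 kJ/mol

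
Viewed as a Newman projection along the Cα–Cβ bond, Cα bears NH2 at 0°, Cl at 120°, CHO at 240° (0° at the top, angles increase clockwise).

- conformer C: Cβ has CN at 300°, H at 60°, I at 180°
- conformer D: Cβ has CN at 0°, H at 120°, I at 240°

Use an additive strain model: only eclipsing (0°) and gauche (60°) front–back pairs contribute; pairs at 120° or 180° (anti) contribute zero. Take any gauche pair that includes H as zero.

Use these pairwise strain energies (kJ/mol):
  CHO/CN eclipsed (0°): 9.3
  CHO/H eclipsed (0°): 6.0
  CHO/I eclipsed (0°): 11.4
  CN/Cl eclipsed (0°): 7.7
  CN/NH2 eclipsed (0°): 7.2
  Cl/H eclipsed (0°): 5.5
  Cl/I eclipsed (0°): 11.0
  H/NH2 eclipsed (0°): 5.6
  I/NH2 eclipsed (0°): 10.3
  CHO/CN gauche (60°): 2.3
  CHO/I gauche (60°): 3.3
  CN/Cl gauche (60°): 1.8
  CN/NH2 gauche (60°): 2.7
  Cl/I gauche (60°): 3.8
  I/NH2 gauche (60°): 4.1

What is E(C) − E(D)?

-12.0 kJ/mol

C (staggered): NH2–CN gauche, Cl–I gauche, CHO–CN gauche, CHO–I gauche; 2.7 + 3.8 + 2.3 + 3.3 = 12.1 kJ/mol.
D (eclipsed): NH2–CN eclipsed, Cl–H eclipsed, CHO–I eclipsed; 7.2 + 5.5 + 11.4 = 24.1 kJ/mol.
E(C) − E(D) = 12.1 − 24.1 = -12.0 kJ/mol.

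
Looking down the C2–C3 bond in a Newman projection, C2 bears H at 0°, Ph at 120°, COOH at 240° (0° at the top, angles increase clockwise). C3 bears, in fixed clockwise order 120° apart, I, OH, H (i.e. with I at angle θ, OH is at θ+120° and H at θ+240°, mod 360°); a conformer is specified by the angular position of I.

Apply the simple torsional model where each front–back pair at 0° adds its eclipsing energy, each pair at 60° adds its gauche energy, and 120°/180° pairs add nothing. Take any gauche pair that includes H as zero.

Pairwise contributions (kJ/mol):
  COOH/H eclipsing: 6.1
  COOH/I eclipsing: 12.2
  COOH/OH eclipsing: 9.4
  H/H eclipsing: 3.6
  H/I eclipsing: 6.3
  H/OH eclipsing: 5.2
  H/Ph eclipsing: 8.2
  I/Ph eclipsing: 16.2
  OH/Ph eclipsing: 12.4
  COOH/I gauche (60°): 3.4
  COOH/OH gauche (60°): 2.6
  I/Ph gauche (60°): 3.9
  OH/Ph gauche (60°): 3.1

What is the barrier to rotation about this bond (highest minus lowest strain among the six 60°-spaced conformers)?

22.7 kJ/mol

I at 0° (eclipsed): H(0°)/I(0°) eclipsed 6.3; Ph(120°)/OH(120°) eclipsed 12.4; COOH(240°)/H(240°) eclipsed 6.1 → 24.8 kJ/mol.
I at 60° (staggered): Ph(120°)/I(60°) gauche 3.9; Ph(120°)/OH(180°) gauche 3.1; COOH(240°)/OH(180°) gauche 2.6 → 9.6 kJ/mol.
I at 120° (eclipsed): H(0°)/H(0°) eclipsed 3.6; Ph(120°)/I(120°) eclipsed 16.2; COOH(240°)/OH(240°) eclipsed 9.4 → 29.2 kJ/mol.
I at 180° (staggered): Ph(120°)/I(180°) gauche 3.9; COOH(240°)/I(180°) gauche 3.4; COOH(240°)/OH(300°) gauche 2.6 → 9.9 kJ/mol.
I at 240° (eclipsed): H(0°)/OH(0°) eclipsed 5.2; Ph(120°)/H(120°) eclipsed 8.2; COOH(240°)/I(240°) eclipsed 12.2 → 25.6 kJ/mol.
I at 300° (staggered): Ph(120°)/OH(60°) gauche 3.1; COOH(240°)/I(300°) gauche 3.4 → 6.5 kJ/mol.
Max at 120° (29.2 kJ/mol), min at 300° (6.5 kJ/mol); barrier = 22.7 kJ/mol.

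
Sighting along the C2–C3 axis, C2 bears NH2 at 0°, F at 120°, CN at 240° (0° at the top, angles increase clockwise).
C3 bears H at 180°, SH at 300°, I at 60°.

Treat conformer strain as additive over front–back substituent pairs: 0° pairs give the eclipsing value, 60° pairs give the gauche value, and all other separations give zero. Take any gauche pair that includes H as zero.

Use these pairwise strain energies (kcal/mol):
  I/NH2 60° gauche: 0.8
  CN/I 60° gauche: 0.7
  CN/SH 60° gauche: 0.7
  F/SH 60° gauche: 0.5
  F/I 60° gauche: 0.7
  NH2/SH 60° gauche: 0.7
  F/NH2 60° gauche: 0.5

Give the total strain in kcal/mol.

2.9 kcal/mol

This conformer (staggered): NH2–SH gauche, NH2–I gauche, F–I gauche, CN–SH gauche; 0.7 + 0.8 + 0.7 + 0.7 = 2.9 kcal/mol.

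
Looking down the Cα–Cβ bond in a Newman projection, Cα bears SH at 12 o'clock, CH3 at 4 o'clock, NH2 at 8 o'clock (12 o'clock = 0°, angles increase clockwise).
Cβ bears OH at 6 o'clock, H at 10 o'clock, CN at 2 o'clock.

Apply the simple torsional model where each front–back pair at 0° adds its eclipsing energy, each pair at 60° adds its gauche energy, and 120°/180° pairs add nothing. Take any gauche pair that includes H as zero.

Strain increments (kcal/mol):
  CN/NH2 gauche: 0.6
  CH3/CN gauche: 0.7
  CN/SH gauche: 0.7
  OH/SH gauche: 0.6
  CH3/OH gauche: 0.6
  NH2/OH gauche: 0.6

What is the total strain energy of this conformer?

This conformer is staggered. SH at 0° is gauche with CN at 60° (0.7); CH3 at 120° is gauche with OH at 180° (0.6); CH3 at 120° is gauche with CN at 60° (0.7); NH2 at 240° is gauche with OH at 180° (0.6). Total 2.6 kcal/mol.

2.6 kcal/mol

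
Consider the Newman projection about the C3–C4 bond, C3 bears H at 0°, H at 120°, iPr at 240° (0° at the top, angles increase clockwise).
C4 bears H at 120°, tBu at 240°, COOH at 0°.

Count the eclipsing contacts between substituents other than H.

1

Non-H eclipsing pairs: iPr(240°)/tBu(240°) — 1 interaction.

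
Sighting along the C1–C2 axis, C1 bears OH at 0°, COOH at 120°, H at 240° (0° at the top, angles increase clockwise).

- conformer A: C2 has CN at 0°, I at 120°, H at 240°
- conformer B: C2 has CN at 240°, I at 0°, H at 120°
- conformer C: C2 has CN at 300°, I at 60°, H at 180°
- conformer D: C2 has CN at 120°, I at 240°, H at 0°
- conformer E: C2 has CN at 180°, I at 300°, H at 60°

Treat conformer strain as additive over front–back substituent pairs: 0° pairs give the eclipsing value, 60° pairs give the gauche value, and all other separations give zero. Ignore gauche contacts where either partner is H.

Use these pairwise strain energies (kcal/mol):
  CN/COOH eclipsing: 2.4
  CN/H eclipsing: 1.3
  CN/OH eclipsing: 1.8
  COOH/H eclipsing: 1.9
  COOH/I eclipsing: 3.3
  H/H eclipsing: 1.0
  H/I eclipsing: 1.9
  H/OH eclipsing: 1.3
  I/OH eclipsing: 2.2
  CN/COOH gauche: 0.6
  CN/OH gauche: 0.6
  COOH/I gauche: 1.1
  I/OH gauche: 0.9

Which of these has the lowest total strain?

E

A (eclipsed): OH–CN eclipsed, COOH–I eclipsed, H–H eclipsed; 1.8 + 3.3 + 1.0 = 6.1 kcal/mol.
B (eclipsed): OH–I eclipsed, COOH–H eclipsed, H–CN eclipsed; 2.2 + 1.9 + 1.3 = 5.4 kcal/mol.
C (staggered): OH–CN gauche, OH–I gauche, COOH–I gauche; 0.6 + 0.9 + 1.1 = 2.6 kcal/mol.
D (eclipsed): OH–H eclipsed, COOH–CN eclipsed, H–I eclipsed; 1.3 + 2.4 + 1.9 = 5.6 kcal/mol.
E (staggered): OH–I gauche, COOH–CN gauche; 0.9 + 0.6 = 1.5 kcal/mol.
E has the lowest total (1.5 kcal/mol).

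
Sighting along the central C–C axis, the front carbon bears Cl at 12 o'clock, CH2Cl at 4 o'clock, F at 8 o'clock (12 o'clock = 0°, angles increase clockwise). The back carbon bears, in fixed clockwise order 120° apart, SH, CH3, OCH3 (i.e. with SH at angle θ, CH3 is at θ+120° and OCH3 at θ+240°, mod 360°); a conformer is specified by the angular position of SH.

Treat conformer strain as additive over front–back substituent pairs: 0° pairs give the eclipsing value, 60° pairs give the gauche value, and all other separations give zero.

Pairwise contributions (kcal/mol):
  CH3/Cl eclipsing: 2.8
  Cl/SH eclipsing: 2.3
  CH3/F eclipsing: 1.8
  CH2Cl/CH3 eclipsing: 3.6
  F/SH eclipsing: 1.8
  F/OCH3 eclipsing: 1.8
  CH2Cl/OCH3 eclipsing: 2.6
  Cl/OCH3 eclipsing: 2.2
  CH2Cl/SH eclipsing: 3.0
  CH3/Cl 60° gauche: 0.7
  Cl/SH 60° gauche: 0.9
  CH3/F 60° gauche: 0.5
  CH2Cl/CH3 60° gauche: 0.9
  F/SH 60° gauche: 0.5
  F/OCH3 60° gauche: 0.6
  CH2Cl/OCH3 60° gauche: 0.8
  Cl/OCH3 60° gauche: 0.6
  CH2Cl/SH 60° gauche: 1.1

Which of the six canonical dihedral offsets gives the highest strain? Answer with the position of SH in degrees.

SH at 0° is eclipsed. Cl at 0° is eclipsed with SH at 0° (2.3); CH2Cl at 120° is eclipsed with CH3 at 120° (3.6); F at 240° is eclipsed with OCH3 at 240° (1.8). Total 7.7 kcal/mol.
SH at 60° is staggered. Cl at 0° is gauche with SH at 60° (0.9); Cl at 0° is gauche with OCH3 at 300° (0.6); CH2Cl at 120° is gauche with SH at 60° (1.1); CH2Cl at 120° is gauche with CH3 at 180° (0.9); F at 240° is gauche with CH3 at 180° (0.5); F at 240° is gauche with OCH3 at 300° (0.6). Total 4.6 kcal/mol.
SH at 120° is eclipsed. Cl at 0° is eclipsed with OCH3 at 0° (2.2); CH2Cl at 120° is eclipsed with SH at 120° (3.0); F at 240° is eclipsed with CH3 at 240° (1.8). Total 7.0 kcal/mol.
SH at 180° is staggered. Cl at 0° is gauche with CH3 at 300° (0.7); Cl at 0° is gauche with OCH3 at 60° (0.6); CH2Cl at 120° is gauche with SH at 180° (1.1); CH2Cl at 120° is gauche with OCH3 at 60° (0.8); F at 240° is gauche with SH at 180° (0.5); F at 240° is gauche with CH3 at 300° (0.5). Total 4.2 kcal/mol.
SH at 240° is eclipsed. Cl at 0° is eclipsed with CH3 at 0° (2.8); CH2Cl at 120° is eclipsed with OCH3 at 120° (2.6); F at 240° is eclipsed with SH at 240° (1.8). Total 7.2 kcal/mol.
SH at 300° is staggered. Cl at 0° is gauche with SH at 300° (0.9); Cl at 0° is gauche with CH3 at 60° (0.7); CH2Cl at 120° is gauche with CH3 at 60° (0.9); CH2Cl at 120° is gauche with OCH3 at 180° (0.8); F at 240° is gauche with SH at 300° (0.5); F at 240° is gauche with OCH3 at 180° (0.6). Total 4.4 kcal/mol.
The maximum (7.7 kcal/mol) occurs with SH at 0°.

0°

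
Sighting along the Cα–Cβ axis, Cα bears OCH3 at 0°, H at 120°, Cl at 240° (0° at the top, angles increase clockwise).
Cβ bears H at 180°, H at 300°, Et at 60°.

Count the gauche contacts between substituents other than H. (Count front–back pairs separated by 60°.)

Non-H gauche pairs: OCH3(0°)/Et(60°) — 1 interaction.

1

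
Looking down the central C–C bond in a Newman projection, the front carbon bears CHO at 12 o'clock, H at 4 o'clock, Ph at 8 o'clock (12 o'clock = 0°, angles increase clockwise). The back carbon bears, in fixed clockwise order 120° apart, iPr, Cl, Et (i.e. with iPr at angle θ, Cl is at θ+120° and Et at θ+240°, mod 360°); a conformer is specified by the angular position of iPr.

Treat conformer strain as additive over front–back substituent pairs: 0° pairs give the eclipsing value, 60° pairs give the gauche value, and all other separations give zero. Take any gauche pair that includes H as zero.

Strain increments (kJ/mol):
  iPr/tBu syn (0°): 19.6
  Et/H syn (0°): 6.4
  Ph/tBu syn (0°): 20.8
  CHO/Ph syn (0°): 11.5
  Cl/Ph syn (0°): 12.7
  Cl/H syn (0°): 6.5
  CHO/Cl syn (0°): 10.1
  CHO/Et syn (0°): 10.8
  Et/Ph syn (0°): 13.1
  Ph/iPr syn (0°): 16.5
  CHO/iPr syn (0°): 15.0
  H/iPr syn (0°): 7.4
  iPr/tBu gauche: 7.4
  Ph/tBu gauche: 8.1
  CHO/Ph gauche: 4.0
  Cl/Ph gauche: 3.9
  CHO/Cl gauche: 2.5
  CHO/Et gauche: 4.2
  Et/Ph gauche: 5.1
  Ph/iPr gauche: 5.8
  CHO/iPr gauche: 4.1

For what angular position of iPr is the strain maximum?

0°

iPr at 0° (eclipsed): CHO–iPr eclipsed, H–Cl eclipsed, Ph–Et eclipsed; 15.0 + 6.5 + 13.1 = 34.6 kJ/mol.
iPr at 60° (staggered): CHO–iPr gauche, CHO–Et gauche, Ph–Cl gauche, Ph–Et gauche; 4.1 + 4.2 + 3.9 + 5.1 = 17.3 kJ/mol.
iPr at 120° (eclipsed): CHO–Et eclipsed, H–iPr eclipsed, Ph–Cl eclipsed; 10.8 + 7.4 + 12.7 = 30.9 kJ/mol.
iPr at 180° (staggered): CHO–Cl gauche, CHO–Et gauche, Ph–iPr gauche, Ph–Cl gauche; 2.5 + 4.2 + 5.8 + 3.9 = 16.4 kJ/mol.
iPr at 240° (eclipsed): CHO–Cl eclipsed, H–Et eclipsed, Ph–iPr eclipsed; 10.1 + 6.4 + 16.5 = 33.0 kJ/mol.
iPr at 300° (staggered): CHO–iPr gauche, CHO–Cl gauche, Ph–iPr gauche, Ph–Et gauche; 4.1 + 2.5 + 5.8 + 5.1 = 17.5 kJ/mol.
The maximum (34.6 kJ/mol) occurs with iPr at 0°.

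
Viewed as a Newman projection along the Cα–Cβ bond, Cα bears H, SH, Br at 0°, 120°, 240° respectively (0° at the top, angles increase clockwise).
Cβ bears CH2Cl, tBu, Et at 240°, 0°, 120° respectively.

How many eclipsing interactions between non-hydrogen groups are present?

2

Non-H eclipsing pairs: SH(120°)/Et(120°); Br(240°)/CH2Cl(240°) — 2 interactions.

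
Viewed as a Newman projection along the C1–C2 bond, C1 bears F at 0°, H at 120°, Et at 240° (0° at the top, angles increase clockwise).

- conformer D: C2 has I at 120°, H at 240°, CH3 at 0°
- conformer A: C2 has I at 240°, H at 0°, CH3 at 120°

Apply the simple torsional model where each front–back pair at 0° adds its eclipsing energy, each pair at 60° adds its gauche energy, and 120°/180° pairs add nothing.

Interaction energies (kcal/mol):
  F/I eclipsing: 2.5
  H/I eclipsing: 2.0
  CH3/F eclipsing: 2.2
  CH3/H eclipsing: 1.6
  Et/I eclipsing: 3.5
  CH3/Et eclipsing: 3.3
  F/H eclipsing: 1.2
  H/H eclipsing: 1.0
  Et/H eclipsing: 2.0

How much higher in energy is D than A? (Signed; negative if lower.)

D (eclipsed): F–CH3 eclipsed, H–I eclipsed, Et–H eclipsed; 2.2 + 2.0 + 2.0 = 6.2 kcal/mol.
A (eclipsed): F–H eclipsed, H–CH3 eclipsed, Et–I eclipsed; 1.2 + 1.6 + 3.5 = 6.3 kcal/mol.
E(D) − E(A) = 6.2 − 6.3 = -0.1 kcal/mol.

-0.1 kcal/mol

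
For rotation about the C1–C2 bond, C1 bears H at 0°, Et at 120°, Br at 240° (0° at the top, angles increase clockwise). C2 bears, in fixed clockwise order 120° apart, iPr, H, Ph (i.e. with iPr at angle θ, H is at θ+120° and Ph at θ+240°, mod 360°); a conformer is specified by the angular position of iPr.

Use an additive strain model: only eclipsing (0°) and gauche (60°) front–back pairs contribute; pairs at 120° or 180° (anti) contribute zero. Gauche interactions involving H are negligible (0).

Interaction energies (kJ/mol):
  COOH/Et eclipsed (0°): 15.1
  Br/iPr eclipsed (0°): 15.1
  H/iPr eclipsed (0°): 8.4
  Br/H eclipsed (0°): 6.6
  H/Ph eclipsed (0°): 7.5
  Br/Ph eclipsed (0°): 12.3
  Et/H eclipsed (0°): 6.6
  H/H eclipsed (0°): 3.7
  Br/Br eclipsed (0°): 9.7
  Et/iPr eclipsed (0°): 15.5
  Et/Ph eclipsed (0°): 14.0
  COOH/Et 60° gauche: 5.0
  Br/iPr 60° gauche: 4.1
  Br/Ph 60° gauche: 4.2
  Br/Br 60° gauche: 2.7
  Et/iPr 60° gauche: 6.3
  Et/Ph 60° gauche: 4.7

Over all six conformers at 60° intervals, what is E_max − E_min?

iPr at 0° is eclipsed. H at 0° is eclipsed with iPr at 0° (8.4); Et at 120° is eclipsed with H at 120° (6.6); Br at 240° is eclipsed with Ph at 240° (12.3). Total 27.3 kJ/mol.
iPr at 60° is staggered. Et at 120° is gauche with iPr at 60° (6.3); Br at 240° is gauche with Ph at 300° (4.2). Total 10.5 kJ/mol.
iPr at 120° is eclipsed. H at 0° is eclipsed with Ph at 0° (7.5); Et at 120° is eclipsed with iPr at 120° (15.5); Br at 240° is eclipsed with H at 240° (6.6). Total 29.6 kJ/mol.
iPr at 180° is staggered. Et at 120° is gauche with iPr at 180° (6.3); Et at 120° is gauche with Ph at 60° (4.7); Br at 240° is gauche with iPr at 180° (4.1). Total 15.1 kJ/mol.
iPr at 240° is eclipsed. H at 0° is eclipsed with H at 0° (3.7); Et at 120° is eclipsed with Ph at 120° (14.0); Br at 240° is eclipsed with iPr at 240° (15.1). Total 32.8 kJ/mol.
iPr at 300° is staggered. Et at 120° is gauche with Ph at 180° (4.7); Br at 240° is gauche with iPr at 300° (4.1); Br at 240° is gauche with Ph at 180° (4.2). Total 13.0 kJ/mol.
Max at 240° (32.8 kJ/mol), min at 60° (10.5 kJ/mol); barrier = 22.3 kJ/mol.

22.3 kJ/mol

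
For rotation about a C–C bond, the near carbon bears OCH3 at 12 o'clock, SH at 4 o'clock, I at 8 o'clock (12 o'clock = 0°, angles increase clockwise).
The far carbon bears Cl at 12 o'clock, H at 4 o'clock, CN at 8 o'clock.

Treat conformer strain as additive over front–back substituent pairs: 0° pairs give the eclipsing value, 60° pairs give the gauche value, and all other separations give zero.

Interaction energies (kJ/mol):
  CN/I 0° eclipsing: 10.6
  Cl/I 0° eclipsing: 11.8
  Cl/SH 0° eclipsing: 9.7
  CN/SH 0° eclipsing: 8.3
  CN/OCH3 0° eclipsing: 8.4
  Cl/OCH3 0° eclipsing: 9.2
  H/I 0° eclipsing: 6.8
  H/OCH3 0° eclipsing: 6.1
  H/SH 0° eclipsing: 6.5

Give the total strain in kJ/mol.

26.3 kJ/mol

This conformer (eclipsed): OCH3(0°)/Cl(0°) eclipsed 9.2; SH(120°)/H(120°) eclipsed 6.5; I(240°)/CN(240°) eclipsed 10.6 → 26.3 kJ/mol.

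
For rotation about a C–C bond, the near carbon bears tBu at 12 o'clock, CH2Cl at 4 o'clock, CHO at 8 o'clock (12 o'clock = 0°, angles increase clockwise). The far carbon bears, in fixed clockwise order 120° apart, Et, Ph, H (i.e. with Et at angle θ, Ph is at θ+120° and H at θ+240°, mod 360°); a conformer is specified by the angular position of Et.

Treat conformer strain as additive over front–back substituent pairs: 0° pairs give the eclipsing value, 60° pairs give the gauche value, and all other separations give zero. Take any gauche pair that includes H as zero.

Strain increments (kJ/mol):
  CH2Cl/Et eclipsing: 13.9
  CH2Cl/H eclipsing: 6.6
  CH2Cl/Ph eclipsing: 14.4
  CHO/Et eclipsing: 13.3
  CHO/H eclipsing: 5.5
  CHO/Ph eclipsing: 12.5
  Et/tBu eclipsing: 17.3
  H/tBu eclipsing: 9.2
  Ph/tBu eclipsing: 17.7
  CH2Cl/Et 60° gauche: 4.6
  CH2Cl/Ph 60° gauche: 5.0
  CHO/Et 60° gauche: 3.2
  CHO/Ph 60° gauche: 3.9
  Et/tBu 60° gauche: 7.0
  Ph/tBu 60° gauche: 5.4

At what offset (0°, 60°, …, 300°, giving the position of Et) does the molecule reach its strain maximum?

240°

Et at 0° (eclipsed): tBu–Et eclipsed, CH2Cl–Ph eclipsed, CHO–H eclipsed; 17.3 + 14.4 + 5.5 = 37.2 kJ/mol.
Et at 60° (staggered): tBu–Et gauche, CH2Cl–Et gauche, CH2Cl–Ph gauche, CHO–Ph gauche; 7.0 + 4.6 + 5.0 + 3.9 = 20.5 kJ/mol.
Et at 120° (eclipsed): tBu–H eclipsed, CH2Cl–Et eclipsed, CHO–Ph eclipsed; 9.2 + 13.9 + 12.5 = 35.6 kJ/mol.
Et at 180° (staggered): tBu–Ph gauche, CH2Cl–Et gauche, CHO–Et gauche, CHO–Ph gauche; 5.4 + 4.6 + 3.2 + 3.9 = 17.1 kJ/mol.
Et at 240° (eclipsed): tBu–Ph eclipsed, CH2Cl–H eclipsed, CHO–Et eclipsed; 17.7 + 6.6 + 13.3 = 37.6 kJ/mol.
Et at 300° (staggered): tBu–Et gauche, tBu–Ph gauche, CH2Cl–Ph gauche, CHO–Et gauche; 7.0 + 5.4 + 5.0 + 3.2 = 20.6 kJ/mol.
The maximum (37.6 kJ/mol) occurs with Et at 240°.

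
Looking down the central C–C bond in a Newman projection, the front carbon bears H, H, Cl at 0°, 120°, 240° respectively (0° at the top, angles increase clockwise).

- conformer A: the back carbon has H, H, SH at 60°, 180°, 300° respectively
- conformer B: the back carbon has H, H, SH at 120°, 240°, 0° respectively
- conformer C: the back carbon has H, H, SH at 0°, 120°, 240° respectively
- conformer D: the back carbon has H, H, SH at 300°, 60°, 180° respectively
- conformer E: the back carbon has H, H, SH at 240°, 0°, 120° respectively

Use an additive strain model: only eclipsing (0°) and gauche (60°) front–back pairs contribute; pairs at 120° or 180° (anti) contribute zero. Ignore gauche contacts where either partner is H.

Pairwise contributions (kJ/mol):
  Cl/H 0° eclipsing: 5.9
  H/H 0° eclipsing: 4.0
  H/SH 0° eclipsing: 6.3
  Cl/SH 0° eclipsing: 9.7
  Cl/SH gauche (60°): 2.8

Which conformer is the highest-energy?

A (staggered): Cl(240°)/SH(300°) gauche 2.8 → 2.8 kJ/mol.
B (eclipsed): H(0°)/SH(0°) eclipsed 6.3; H(120°)/H(120°) eclipsed 4.0; Cl(240°)/H(240°) eclipsed 5.9 → 16.2 kJ/mol.
C (eclipsed): H(0°)/H(0°) eclipsed 4.0; H(120°)/H(120°) eclipsed 4.0; Cl(240°)/SH(240°) eclipsed 9.7 → 17.7 kJ/mol.
D (staggered): Cl(240°)/SH(180°) gauche 2.8 → 2.8 kJ/mol.
E (eclipsed): H(0°)/H(0°) eclipsed 4.0; H(120°)/SH(120°) eclipsed 6.3; Cl(240°)/H(240°) eclipsed 5.9 → 16.2 kJ/mol.
C has the highest total (17.7 kJ/mol).

C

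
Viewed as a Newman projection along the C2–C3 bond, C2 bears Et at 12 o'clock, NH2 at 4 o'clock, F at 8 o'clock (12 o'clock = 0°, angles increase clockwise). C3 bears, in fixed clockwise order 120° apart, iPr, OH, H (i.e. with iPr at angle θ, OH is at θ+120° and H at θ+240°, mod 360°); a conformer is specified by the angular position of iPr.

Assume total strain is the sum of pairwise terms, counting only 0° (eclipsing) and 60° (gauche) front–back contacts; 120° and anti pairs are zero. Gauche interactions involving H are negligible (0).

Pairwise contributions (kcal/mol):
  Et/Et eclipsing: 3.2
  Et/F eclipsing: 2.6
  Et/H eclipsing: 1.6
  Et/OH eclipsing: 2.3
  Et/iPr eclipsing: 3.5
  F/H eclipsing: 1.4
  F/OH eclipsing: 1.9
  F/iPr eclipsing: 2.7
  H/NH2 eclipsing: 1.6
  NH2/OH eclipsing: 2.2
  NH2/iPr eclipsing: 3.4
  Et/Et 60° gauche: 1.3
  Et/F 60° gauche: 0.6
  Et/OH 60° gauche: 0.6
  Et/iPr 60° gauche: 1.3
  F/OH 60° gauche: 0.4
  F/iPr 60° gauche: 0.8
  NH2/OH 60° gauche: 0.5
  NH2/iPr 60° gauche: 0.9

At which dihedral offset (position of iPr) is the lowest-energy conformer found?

180°

iPr at 0° (eclipsed): Et(0°)/iPr(0°) eclipsed 3.5; NH2(120°)/OH(120°) eclipsed 2.2; F(240°)/H(240°) eclipsed 1.4 → 7.1 kcal/mol.
iPr at 60° (staggered): Et(0°)/iPr(60°) gauche 1.3; NH2(120°)/iPr(60°) gauche 0.9; NH2(120°)/OH(180°) gauche 0.5; F(240°)/OH(180°) gauche 0.4 → 3.1 kcal/mol.
iPr at 120° (eclipsed): Et(0°)/H(0°) eclipsed 1.6; NH2(120°)/iPr(120°) eclipsed 3.4; F(240°)/OH(240°) eclipsed 1.9 → 6.9 kcal/mol.
iPr at 180° (staggered): Et(0°)/OH(300°) gauche 0.6; NH2(120°)/iPr(180°) gauche 0.9; F(240°)/iPr(180°) gauche 0.8; F(240°)/OH(300°) gauche 0.4 → 2.7 kcal/mol.
iPr at 240° (eclipsed): Et(0°)/OH(0°) eclipsed 2.3; NH2(120°)/H(120°) eclipsed 1.6; F(240°)/iPr(240°) eclipsed 2.7 → 6.6 kcal/mol.
iPr at 300° (staggered): Et(0°)/iPr(300°) gauche 1.3; Et(0°)/OH(60°) gauche 0.6; NH2(120°)/OH(60°) gauche 0.5; F(240°)/iPr(300°) gauche 0.8 → 3.2 kcal/mol.
The minimum (2.7 kcal/mol) occurs with iPr at 180°.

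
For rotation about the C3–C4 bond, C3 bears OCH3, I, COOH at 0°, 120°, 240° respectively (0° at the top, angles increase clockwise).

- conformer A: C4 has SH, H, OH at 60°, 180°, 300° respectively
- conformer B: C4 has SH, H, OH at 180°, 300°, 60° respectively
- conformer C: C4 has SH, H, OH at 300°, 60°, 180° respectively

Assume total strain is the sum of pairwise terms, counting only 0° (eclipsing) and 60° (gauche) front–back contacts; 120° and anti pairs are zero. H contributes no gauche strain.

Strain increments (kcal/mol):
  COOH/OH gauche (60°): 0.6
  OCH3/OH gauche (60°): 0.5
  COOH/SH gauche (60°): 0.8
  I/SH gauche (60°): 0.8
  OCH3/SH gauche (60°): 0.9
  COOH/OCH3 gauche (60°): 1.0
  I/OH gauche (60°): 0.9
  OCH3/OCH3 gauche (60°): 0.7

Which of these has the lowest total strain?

A

A (staggered): OCH3(0°)/SH(60°) gauche 0.9; OCH3(0°)/OH(300°) gauche 0.5; I(120°)/SH(60°) gauche 0.8; COOH(240°)/OH(300°) gauche 0.6 → 2.8 kcal/mol.
B (staggered): OCH3(0°)/OH(60°) gauche 0.5; I(120°)/SH(180°) gauche 0.8; I(120°)/OH(60°) gauche 0.9; COOH(240°)/SH(180°) gauche 0.8 → 3.0 kcal/mol.
C (staggered): OCH3(0°)/SH(300°) gauche 0.9; I(120°)/OH(180°) gauche 0.9; COOH(240°)/SH(300°) gauche 0.8; COOH(240°)/OH(180°) gauche 0.6 → 3.2 kcal/mol.
A has the lowest total (2.8 kcal/mol).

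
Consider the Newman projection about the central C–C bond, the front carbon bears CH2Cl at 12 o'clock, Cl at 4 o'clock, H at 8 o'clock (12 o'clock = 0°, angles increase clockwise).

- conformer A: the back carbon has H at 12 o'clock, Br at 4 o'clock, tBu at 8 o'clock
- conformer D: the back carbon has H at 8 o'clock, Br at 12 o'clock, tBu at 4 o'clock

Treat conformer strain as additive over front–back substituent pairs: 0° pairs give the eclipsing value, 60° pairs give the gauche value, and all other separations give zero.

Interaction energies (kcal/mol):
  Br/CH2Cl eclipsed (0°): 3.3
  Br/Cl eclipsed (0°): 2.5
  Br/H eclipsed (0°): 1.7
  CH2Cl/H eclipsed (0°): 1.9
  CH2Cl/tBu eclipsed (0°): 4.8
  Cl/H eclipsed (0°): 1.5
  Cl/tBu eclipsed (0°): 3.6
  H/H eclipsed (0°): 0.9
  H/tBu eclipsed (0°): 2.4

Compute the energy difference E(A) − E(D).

A is eclipsed. CH2Cl at 0° is eclipsed with H at 0° (1.9); Cl at 120° is eclipsed with Br at 120° (2.5); H at 240° is eclipsed with tBu at 240° (2.4). Total 6.8 kcal/mol.
D is eclipsed. CH2Cl at 0° is eclipsed with Br at 0° (3.3); Cl at 120° is eclipsed with tBu at 120° (3.6); H at 240° is eclipsed with H at 240° (0.9). Total 7.8 kcal/mol.
E(A) − E(D) = 6.8 − 7.8 = -1.0 kcal/mol.

-1.0 kcal/mol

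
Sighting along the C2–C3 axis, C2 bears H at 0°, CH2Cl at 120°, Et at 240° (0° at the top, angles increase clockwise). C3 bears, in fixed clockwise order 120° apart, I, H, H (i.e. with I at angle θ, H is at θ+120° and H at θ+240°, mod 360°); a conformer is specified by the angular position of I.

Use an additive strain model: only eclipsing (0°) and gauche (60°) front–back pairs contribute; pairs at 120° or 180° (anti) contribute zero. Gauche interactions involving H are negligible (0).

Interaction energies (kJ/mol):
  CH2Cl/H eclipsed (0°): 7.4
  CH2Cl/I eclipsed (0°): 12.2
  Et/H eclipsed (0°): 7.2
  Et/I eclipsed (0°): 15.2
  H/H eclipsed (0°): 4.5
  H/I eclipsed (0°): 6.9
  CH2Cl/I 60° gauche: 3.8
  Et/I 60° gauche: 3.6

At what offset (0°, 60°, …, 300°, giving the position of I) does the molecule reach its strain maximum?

240°

I at 0° (eclipsed): H(0°)/I(0°) eclipsed 6.9; CH2Cl(120°)/H(120°) eclipsed 7.4; Et(240°)/H(240°) eclipsed 7.2 → 21.5 kJ/mol.
I at 60° (staggered): CH2Cl(120°)/I(60°) gauche 3.8 → 3.8 kJ/mol.
I at 120° (eclipsed): H(0°)/H(0°) eclipsed 4.5; CH2Cl(120°)/I(120°) eclipsed 12.2; Et(240°)/H(240°) eclipsed 7.2 → 23.9 kJ/mol.
I at 180° (staggered): CH2Cl(120°)/I(180°) gauche 3.8; Et(240°)/I(180°) gauche 3.6 → 7.4 kJ/mol.
I at 240° (eclipsed): H(0°)/H(0°) eclipsed 4.5; CH2Cl(120°)/H(120°) eclipsed 7.4; Et(240°)/I(240°) eclipsed 15.2 → 27.1 kJ/mol.
I at 300° (staggered): Et(240°)/I(300°) gauche 3.6 → 3.6 kJ/mol.
The maximum (27.1 kJ/mol) occurs with I at 240°.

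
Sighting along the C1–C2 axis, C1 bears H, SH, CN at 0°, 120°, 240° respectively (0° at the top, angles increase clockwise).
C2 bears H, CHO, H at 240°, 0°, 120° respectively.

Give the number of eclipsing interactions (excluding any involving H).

Every eclipsing pair involves H, so the count is 0.

0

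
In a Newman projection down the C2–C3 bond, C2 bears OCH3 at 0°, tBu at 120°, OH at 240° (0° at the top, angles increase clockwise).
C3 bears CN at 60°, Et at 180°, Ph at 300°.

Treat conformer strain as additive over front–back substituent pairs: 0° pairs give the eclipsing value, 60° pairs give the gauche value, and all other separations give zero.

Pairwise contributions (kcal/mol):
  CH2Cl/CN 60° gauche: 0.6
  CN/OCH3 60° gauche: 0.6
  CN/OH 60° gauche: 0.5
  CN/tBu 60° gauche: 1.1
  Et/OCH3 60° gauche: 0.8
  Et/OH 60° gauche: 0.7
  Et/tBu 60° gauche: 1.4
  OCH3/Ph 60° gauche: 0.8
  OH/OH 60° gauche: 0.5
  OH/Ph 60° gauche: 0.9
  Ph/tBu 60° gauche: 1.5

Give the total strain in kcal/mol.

5.5 kcal/mol

This conformer (staggered): OCH3–CN gauche, OCH3–Ph gauche, tBu–CN gauche, tBu–Et gauche, OH–Et gauche, OH–Ph gauche; 0.6 + 0.8 + 1.1 + 1.4 + 0.7 + 0.9 = 5.5 kcal/mol.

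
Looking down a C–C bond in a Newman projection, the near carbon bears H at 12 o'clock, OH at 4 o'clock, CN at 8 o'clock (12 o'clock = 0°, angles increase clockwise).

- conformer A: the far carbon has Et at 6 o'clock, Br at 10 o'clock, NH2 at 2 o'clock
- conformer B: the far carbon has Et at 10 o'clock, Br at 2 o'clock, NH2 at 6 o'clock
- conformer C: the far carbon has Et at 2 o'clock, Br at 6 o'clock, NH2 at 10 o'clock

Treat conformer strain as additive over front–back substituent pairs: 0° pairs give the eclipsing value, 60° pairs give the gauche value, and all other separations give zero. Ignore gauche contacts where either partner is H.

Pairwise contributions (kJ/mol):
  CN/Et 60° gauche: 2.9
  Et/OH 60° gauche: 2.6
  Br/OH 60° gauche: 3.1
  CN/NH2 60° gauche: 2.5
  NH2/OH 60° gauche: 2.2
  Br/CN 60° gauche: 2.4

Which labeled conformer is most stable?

A

A (staggered): OH(120°)/Et(180°) gauche 2.6; OH(120°)/NH2(60°) gauche 2.2; CN(240°)/Et(180°) gauche 2.9; CN(240°)/Br(300°) gauche 2.4 → 10.1 kJ/mol.
B (staggered): OH(120°)/Br(60°) gauche 3.1; OH(120°)/NH2(180°) gauche 2.2; CN(240°)/Et(300°) gauche 2.9; CN(240°)/NH2(180°) gauche 2.5 → 10.7 kJ/mol.
C (staggered): OH(120°)/Et(60°) gauche 2.6; OH(120°)/Br(180°) gauche 3.1; CN(240°)/Br(180°) gauche 2.4; CN(240°)/NH2(300°) gauche 2.5 → 10.6 kJ/mol.
A has the lowest total (10.1 kJ/mol).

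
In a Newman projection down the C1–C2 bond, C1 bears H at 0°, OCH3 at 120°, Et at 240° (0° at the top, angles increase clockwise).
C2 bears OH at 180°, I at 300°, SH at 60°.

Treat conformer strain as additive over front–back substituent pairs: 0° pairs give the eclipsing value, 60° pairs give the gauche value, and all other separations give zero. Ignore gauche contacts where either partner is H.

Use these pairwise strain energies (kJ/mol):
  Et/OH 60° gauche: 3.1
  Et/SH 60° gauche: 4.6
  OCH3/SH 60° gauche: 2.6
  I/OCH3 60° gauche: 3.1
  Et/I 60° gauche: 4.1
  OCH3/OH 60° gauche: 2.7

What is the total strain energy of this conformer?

12.5 kJ/mol

This conformer (staggered): OCH3(120°)/OH(180°) gauche 2.7; OCH3(120°)/SH(60°) gauche 2.6; Et(240°)/OH(180°) gauche 3.1; Et(240°)/I(300°) gauche 4.1 → 12.5 kJ/mol.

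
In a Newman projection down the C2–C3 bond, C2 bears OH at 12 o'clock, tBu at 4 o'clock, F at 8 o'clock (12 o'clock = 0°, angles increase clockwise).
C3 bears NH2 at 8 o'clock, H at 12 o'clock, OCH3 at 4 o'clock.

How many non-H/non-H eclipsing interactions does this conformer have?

Non-H eclipsing pairs: tBu(120°)/OCH3(120°); F(240°)/NH2(240°) — 2 interactions.

2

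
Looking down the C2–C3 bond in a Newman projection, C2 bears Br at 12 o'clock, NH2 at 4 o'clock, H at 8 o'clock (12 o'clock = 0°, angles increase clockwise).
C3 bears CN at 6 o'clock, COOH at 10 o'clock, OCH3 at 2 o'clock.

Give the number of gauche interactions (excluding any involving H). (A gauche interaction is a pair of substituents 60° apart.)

4

Non-H gauche pairs: Br(0°)/COOH(300°); Br(0°)/OCH3(60°); NH2(120°)/CN(180°); NH2(120°)/OCH3(60°) — 4 interactions.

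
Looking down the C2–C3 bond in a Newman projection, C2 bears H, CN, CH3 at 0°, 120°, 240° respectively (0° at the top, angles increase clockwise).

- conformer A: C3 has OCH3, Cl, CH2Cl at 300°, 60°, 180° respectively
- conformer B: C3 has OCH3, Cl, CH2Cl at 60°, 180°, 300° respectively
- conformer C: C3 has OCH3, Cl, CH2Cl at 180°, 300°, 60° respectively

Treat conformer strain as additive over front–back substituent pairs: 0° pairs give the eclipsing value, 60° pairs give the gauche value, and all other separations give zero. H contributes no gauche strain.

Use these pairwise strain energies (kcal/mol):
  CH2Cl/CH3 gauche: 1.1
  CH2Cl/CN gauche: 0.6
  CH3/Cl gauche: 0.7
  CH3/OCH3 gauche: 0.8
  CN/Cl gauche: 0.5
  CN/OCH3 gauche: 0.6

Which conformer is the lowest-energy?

A (staggered): CN–Cl gauche, CN–CH2Cl gauche, CH3–OCH3 gauche, CH3–CH2Cl gauche; 0.5 + 0.6 + 0.8 + 1.1 = 3.0 kcal/mol.
B (staggered): CN–OCH3 gauche, CN–Cl gauche, CH3–Cl gauche, CH3–CH2Cl gauche; 0.6 + 0.5 + 0.7 + 1.1 = 2.9 kcal/mol.
C (staggered): CN–OCH3 gauche, CN–CH2Cl gauche, CH3–OCH3 gauche, CH3–Cl gauche; 0.6 + 0.6 + 0.8 + 0.7 = 2.7 kcal/mol.
C has the lowest total (2.7 kcal/mol).

C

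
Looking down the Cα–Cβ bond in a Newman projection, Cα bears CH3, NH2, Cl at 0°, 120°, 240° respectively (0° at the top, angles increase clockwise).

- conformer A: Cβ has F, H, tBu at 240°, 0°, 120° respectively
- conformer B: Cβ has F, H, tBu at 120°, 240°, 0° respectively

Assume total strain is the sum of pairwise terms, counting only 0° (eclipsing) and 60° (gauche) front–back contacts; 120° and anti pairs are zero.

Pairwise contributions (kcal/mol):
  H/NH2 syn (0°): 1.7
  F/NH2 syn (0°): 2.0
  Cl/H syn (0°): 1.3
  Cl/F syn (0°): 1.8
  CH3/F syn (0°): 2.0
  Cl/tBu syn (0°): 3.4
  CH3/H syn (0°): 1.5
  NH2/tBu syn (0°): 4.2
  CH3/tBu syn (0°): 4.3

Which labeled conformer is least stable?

A (eclipsed): CH3–H eclipsed, NH2–tBu eclipsed, Cl–F eclipsed; 1.5 + 4.2 + 1.8 = 7.5 kcal/mol.
B (eclipsed): CH3–tBu eclipsed, NH2–F eclipsed, Cl–H eclipsed; 4.3 + 2.0 + 1.3 = 7.6 kcal/mol.
B has the highest total (7.6 kcal/mol).

B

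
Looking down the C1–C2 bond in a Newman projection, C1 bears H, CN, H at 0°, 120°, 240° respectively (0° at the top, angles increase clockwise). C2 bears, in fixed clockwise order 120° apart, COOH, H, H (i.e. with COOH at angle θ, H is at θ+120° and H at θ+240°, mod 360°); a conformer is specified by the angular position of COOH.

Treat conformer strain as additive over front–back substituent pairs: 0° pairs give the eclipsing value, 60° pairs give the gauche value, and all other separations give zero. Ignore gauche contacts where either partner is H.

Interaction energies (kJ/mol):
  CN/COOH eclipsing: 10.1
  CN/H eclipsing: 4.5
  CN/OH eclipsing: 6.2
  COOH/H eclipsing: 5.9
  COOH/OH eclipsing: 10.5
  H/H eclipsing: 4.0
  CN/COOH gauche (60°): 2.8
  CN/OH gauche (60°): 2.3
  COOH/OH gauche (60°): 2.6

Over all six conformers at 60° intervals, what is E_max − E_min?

COOH at 0° is eclipsed. H at 0° is eclipsed with COOH at 0° (5.9); CN at 120° is eclipsed with H at 120° (4.5); H at 240° is eclipsed with H at 240° (4.0). Total 14.4 kJ/mol.
COOH at 60° is staggered. CN at 120° is gauche with COOH at 60° (2.8). Total 2.8 kJ/mol.
COOH at 120° is eclipsed. H at 0° is eclipsed with H at 0° (4.0); CN at 120° is eclipsed with COOH at 120° (10.1); H at 240° is eclipsed with H at 240° (4.0). Total 18.1 kJ/mol.
COOH at 180° is staggered. CN at 120° is gauche with COOH at 180° (2.8). Total 2.8 kJ/mol.
COOH at 240° is eclipsed. H at 0° is eclipsed with H at 0° (4.0); CN at 120° is eclipsed with H at 120° (4.5); H at 240° is eclipsed with COOH at 240° (5.9). Total 14.4 kJ/mol.
COOH at 300° (staggered): no non-H gauche contacts → 0.0 kJ/mol.
Max at 120° (18.1 kJ/mol), min at 300° (0.0 kJ/mol); barrier = 18.1 kJ/mol.

18.1 kJ/mol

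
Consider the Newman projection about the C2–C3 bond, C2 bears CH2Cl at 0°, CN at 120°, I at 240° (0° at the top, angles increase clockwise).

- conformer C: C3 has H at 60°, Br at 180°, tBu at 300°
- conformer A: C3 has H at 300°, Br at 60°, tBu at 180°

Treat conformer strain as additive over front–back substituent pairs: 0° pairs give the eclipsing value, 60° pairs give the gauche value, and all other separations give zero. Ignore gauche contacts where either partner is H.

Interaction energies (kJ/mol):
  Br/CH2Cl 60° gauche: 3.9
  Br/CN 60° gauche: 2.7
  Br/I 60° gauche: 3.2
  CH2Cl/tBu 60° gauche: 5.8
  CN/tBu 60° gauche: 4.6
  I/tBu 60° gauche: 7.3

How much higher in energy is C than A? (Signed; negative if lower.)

C is staggered. CH2Cl at 0° is gauche with tBu at 300° (5.8); CN at 120° is gauche with Br at 180° (2.7); I at 240° is gauche with Br at 180° (3.2); I at 240° is gauche with tBu at 300° (7.3). Total 19.0 kJ/mol.
A is staggered. CH2Cl at 0° is gauche with Br at 60° (3.9); CN at 120° is gauche with Br at 60° (2.7); CN at 120° is gauche with tBu at 180° (4.6); I at 240° is gauche with tBu at 180° (7.3). Total 18.5 kJ/mol.
E(C) − E(A) = 19.0 − 18.5 = +0.5 kJ/mol.

+0.5 kJ/mol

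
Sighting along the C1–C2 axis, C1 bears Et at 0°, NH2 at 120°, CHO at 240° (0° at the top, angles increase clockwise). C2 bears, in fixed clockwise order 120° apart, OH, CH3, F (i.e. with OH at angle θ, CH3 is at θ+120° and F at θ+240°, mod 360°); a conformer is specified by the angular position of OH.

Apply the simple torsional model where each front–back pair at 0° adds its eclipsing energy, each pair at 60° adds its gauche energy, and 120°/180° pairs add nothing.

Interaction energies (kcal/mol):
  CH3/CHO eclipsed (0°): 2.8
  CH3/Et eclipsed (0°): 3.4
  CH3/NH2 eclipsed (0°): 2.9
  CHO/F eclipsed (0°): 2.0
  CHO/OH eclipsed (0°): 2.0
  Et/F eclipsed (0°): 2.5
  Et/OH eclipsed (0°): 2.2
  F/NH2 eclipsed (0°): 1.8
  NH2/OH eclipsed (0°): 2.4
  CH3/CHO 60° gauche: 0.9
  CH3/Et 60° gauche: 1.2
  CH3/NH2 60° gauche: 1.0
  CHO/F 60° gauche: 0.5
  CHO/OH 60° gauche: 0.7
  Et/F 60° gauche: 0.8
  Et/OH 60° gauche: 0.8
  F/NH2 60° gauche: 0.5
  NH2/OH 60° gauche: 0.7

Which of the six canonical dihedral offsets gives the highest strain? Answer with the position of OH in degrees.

120°

OH at 0° is eclipsed. Et at 0° is eclipsed with OH at 0° (2.2); NH2 at 120° is eclipsed with CH3 at 120° (2.9); CHO at 240° is eclipsed with F at 240° (2.0). Total 7.1 kcal/mol.
OH at 60° is staggered. Et at 0° is gauche with OH at 60° (0.8); Et at 0° is gauche with F at 300° (0.8); NH2 at 120° is gauche with OH at 60° (0.7); NH2 at 120° is gauche with CH3 at 180° (1.0); CHO at 240° is gauche with CH3 at 180° (0.9); CHO at 240° is gauche with F at 300° (0.5). Total 4.7 kcal/mol.
OH at 120° is eclipsed. Et at 0° is eclipsed with F at 0° (2.5); NH2 at 120° is eclipsed with OH at 120° (2.4); CHO at 240° is eclipsed with CH3 at 240° (2.8). Total 7.7 kcal/mol.
OH at 180° is staggered. Et at 0° is gauche with CH3 at 300° (1.2); Et at 0° is gauche with F at 60° (0.8); NH2 at 120° is gauche with OH at 180° (0.7); NH2 at 120° is gauche with F at 60° (0.5); CHO at 240° is gauche with OH at 180° (0.7); CHO at 240° is gauche with CH3 at 300° (0.9). Total 4.8 kcal/mol.
OH at 240° is eclipsed. Et at 0° is eclipsed with CH3 at 0° (3.4); NH2 at 120° is eclipsed with F at 120° (1.8); CHO at 240° is eclipsed with OH at 240° (2.0). Total 7.2 kcal/mol.
OH at 300° is staggered. Et at 0° is gauche with OH at 300° (0.8); Et at 0° is gauche with CH3 at 60° (1.2); NH2 at 120° is gauche with CH3 at 60° (1.0); NH2 at 120° is gauche with F at 180° (0.5); CHO at 240° is gauche with OH at 300° (0.7); CHO at 240° is gauche with F at 180° (0.5). Total 4.7 kcal/mol.
The maximum (7.7 kcal/mol) occurs with OH at 120°.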